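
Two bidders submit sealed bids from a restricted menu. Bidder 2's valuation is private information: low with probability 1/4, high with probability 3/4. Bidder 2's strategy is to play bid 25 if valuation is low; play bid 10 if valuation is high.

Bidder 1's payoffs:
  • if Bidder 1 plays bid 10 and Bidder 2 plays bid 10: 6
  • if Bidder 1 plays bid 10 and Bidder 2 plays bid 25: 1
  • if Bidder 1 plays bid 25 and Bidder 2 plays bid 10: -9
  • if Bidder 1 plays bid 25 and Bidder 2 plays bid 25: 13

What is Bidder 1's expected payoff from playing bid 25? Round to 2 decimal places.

Take the expectation over Bidder 2's valuation, weighting each type's action by its prior probability.
E[bid 25] = 1/4·13 + 3/4·(-9) = 13/4 + (-27/4) = -7/2

-3.50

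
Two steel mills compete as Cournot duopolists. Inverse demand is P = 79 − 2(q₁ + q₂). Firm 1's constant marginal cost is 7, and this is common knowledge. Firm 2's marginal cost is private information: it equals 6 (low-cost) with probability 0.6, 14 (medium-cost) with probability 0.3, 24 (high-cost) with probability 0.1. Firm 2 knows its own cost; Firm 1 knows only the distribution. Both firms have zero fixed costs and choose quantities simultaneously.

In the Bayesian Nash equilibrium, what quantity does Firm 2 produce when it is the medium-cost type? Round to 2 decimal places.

9.98

Firm 2 with cost c maximizes (79 − 2(q₁+q₂) − c)·q₂, giving q₂(c) = (79 − c − 2q₁)/4.
E[c₂] = 0.6·6 + 0.3·14 + 0.1·24 = 10.2
Firm 1's FOC against E[q₂] yields q₁ = (79 − 2·7 + E[c₂])/6 = (79 − 14 + 10.2)/6 = 12.5333.
q₂(medium-cost) = (79 − 14 − 2·12.5333)/4 = 9.98333.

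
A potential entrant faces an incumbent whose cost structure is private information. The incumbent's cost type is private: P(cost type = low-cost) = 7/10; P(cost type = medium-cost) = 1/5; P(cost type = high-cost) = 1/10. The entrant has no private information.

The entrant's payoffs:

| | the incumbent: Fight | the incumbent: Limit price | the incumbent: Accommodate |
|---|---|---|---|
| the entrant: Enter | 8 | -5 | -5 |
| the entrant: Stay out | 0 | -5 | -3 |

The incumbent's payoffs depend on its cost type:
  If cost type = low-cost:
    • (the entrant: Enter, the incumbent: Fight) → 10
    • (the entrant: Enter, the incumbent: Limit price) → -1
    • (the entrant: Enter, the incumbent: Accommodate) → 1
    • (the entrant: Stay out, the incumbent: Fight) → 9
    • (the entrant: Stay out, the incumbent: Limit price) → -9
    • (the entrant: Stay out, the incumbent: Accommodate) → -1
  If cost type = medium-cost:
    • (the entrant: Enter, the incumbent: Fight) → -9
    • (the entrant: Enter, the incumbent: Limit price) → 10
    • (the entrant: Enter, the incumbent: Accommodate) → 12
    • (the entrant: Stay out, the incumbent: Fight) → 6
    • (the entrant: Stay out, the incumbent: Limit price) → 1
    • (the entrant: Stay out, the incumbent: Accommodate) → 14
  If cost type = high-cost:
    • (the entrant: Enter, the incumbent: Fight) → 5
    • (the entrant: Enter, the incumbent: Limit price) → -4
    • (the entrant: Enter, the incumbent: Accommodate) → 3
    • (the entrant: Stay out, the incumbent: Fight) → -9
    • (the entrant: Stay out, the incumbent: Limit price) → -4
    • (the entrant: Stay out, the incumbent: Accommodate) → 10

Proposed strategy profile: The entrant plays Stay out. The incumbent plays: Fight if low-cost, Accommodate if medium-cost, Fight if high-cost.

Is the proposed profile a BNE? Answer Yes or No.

No

A profile is a BNE iff every type of every player is best-responding given beliefs about the other side.
The entrant plays Stay out: E[Stay out] = 7/10·(0) + 1/5·(-3) + 1/10·(0) = -3/5; E[Enter] = 27/5. Not best-responding. ✗
The incumbent (cost type low-cost), facing Stay out: Fight gives 9, Limit price gives -9, Accommodate gives -1. Proposed Fight is best. ✓
The incumbent (cost type medium-cost), facing Stay out: Fight gives 6, Limit price gives 1, Accommodate gives 14. Proposed Accommodate is best. ✓
The incumbent (cost type high-cost), facing Stay out: Fight gives -9, Limit price gives -4, Accommodate gives 10. Proposed Fight is not best — profitable deviation exists. ✗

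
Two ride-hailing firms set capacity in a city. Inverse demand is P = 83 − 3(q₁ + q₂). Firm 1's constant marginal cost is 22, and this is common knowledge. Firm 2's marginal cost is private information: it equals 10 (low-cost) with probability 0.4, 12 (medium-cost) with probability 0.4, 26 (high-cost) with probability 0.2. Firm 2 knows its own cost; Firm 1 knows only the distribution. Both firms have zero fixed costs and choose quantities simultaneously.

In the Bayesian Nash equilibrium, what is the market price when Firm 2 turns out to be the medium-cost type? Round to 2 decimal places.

38.67

Firm 2 with cost c maximizes (83 − 3(q₁+q₂) − c)·q₂, giving q₂(c) = (83 − c − 3q₁)/6.
E[c₂] = 0.4·10 + 0.4·12 + 0.2·26 = 14
Firm 1's FOC against E[q₂] yields q₁ = (83 − 2·22 + E[c₂])/9 = (83 − 44 + 14)/9 = 5.88889.
q₂(medium-cost) = 8.88889, so P = 83 − 3·(5.88889 + 8.88889) = 38.6667.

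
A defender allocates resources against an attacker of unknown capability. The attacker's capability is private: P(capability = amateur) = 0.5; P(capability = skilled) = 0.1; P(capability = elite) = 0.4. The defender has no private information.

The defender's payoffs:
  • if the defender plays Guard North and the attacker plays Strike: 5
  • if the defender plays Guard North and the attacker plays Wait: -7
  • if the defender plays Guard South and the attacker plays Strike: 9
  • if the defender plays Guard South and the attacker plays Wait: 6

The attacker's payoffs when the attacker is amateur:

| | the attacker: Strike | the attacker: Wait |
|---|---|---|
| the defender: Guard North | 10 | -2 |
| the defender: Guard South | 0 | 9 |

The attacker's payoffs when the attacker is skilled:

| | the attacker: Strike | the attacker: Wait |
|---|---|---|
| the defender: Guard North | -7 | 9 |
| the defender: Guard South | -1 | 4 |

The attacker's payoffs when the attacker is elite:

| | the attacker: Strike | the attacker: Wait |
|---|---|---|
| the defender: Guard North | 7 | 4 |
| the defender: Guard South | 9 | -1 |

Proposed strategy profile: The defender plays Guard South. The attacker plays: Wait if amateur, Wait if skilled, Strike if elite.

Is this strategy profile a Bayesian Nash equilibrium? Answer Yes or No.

Yes

The defender plays Guard South: E[Guard South] = 0.5·(6) + 0.1·(6) + 0.4·(9) = 7.2; E[Guard North] = -2.2. Best-responding. ✓
The attacker (capability amateur), facing Guard South: Strike gives 0, Wait gives 9. Proposed Wait is best. ✓
The attacker (capability skilled), facing Guard South: Strike gives -1, Wait gives 4. Proposed Wait is best. ✓
The attacker (capability elite), facing Guard South: Strike gives 9, Wait gives -1. Proposed Strike is best. ✓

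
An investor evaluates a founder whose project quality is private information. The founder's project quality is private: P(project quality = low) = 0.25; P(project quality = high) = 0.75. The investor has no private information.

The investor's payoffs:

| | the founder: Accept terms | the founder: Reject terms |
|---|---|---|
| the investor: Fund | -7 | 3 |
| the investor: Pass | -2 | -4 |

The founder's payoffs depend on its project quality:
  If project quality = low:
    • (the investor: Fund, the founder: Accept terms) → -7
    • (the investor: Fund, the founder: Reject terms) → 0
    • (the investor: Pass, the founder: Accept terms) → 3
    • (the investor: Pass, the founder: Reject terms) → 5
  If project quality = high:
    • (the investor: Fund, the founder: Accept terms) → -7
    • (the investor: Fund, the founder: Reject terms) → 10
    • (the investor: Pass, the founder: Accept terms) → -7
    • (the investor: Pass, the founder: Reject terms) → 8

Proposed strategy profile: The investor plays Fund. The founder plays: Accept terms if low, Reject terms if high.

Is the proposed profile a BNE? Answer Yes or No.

No

The investor plays Fund: E[Fund] = 0.25·(-7) + 0.75·(3) = 0.5; E[Pass] = -3.5. Best-responding. ✓
The founder (project quality low), facing Fund: Accept terms gives -7, Reject terms gives 0. Proposed Accept terms is not best — profitable deviation exists. ✗
The founder (project quality high), facing Fund: Accept terms gives -7, Reject terms gives 10. Proposed Reject terms is best. ✓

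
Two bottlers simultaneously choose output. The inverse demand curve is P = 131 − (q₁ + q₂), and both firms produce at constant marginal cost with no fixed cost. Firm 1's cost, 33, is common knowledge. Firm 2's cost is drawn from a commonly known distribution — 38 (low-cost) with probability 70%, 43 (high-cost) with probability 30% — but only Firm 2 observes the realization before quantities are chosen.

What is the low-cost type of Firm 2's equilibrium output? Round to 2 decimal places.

Firm 2 with cost c maximizes (131 − (q₁+q₂) − c)·q₂, giving q₂(c) = (131 − c − q₁)/2.
E[c₂] = 0.7·38 + 0.3·43 = 39.5
Firm 1's FOC against E[q₂] yields q₁ = (131 − 2·33 + E[c₂])/3 = (131 − 66 + 39.5)/3 = 34.8333.
q₂(low-cost) = (131 − 38 − 34.8333)/2 = 29.0833.

29.08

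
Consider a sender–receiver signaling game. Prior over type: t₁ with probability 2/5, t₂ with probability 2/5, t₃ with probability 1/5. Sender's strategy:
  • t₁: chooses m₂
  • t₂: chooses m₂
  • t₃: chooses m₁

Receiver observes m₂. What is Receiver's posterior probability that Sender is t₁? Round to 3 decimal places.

P(m₂) = (2/5)·1 + (2/5)·1 + (1/5)·0 = 4/5
P(t₁ | m₂) = ((2/5)·1) / (4/5) = (2/5) / (4/5) = 1/2

0.500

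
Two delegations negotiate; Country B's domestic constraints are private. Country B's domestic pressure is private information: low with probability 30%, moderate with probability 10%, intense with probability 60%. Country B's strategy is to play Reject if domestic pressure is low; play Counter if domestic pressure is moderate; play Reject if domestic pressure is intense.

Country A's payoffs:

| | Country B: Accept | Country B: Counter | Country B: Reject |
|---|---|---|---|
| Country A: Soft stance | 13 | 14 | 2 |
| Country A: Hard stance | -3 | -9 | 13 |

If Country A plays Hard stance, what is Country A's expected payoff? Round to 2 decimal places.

Take the expectation over Country B's domestic pressure, weighting each type's action by its prior probability.
E[Hard stance] = 0.3·13 + 0.1·(-9) + 0.6·13 = 3.9 + (-0.9) + 7.8 = 10.8

10.80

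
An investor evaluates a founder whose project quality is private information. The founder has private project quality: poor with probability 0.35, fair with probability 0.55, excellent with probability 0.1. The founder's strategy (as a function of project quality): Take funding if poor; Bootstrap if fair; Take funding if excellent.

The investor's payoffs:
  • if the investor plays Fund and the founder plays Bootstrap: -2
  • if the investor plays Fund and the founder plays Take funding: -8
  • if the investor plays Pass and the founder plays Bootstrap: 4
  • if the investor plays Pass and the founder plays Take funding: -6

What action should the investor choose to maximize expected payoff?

Pass

E[Fund] = 0.35·(-8) + 0.55·(-2) + 0.1·(-8) = -4.7
E[Pass] = 0.35·(-6) + 0.55·(4) + 0.1·(-6) = -0.5
Best response: Pass (-0.5 is the largest).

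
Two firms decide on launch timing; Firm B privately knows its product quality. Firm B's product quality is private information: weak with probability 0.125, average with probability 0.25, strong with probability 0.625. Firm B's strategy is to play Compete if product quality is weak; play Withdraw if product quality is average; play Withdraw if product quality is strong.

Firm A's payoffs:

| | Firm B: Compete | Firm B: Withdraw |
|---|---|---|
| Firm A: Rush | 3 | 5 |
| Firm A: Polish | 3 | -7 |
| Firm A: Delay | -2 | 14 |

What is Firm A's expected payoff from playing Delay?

12

E[Delay] = 0.125·(-2) + 0.25·14 + 0.625·14 = (-0.25) + 3.5 + 8.75 = 12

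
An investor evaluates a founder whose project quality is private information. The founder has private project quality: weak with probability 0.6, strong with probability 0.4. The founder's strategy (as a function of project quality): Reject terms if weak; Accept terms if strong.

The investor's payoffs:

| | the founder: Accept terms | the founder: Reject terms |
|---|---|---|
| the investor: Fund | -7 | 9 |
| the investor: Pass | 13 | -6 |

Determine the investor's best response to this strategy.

Compute the investor's expected payoff for each action, taking the expectation over the founder's type.
E[Fund] = 0.6·(9) + 0.4·(-7) = 2.6
E[Pass] = 0.6·(-6) + 0.4·(13) = 1.6
Best response: Fund (2.6 is the largest).

Fund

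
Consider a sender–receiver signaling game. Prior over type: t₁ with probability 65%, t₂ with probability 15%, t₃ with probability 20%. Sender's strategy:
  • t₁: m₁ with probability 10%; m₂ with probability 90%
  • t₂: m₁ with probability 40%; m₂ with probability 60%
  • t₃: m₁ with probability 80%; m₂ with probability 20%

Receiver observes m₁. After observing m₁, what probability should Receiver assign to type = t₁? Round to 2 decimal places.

0.23

Apply Bayes' rule using the sender's strategy as the likelihood.
P(m₁) = 0.65·0.1 + 0.15·0.4 + 0.2·0.8 = 0.285
P(t₁ | m₁) = (0.65·0.1) / 0.285 = 0.065 / 0.285 = 0.22807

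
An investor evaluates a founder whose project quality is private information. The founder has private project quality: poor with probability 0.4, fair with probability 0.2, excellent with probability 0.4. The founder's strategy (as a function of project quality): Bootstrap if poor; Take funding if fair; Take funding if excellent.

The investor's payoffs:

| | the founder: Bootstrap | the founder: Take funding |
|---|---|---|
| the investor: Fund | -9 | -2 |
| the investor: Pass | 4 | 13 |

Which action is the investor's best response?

E[Fund] = 0.4·(-9) + 0.2·(-2) + 0.4·(-2) = -4.8
E[Pass] = 0.4·(4) + 0.2·(13) + 0.4·(13) = 9.4
Best response: Pass (9.4 is the largest).

Pass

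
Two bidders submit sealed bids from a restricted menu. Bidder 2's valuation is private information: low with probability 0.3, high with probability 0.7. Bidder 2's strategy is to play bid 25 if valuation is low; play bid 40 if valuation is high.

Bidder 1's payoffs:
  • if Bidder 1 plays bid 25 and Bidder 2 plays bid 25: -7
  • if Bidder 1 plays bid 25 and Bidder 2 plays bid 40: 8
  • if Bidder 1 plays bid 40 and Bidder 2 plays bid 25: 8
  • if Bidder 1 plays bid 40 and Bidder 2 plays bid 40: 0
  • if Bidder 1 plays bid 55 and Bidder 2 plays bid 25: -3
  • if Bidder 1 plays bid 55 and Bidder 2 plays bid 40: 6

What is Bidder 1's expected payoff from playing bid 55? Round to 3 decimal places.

Take the expectation over Bidder 2's valuation, weighting each type's action by its prior probability.
E[bid 55] = 0.3·(-3) + 0.7·6 = (-0.9) + 4.2 = 3.3

3.300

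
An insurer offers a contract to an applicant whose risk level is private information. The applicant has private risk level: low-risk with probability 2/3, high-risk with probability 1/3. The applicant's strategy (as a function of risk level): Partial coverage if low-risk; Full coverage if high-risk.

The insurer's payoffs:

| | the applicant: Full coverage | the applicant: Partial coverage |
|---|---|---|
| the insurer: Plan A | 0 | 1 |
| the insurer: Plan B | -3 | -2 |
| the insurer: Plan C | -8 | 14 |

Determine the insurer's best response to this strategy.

Plan C

E[Plan A] = 2/3·(1) + 1/3·(0) = 2/3
E[Plan B] = 2/3·(-2) + 1/3·(-3) = -7/3
E[Plan C] = 2/3·(14) + 1/3·(-8) = 20/3
Best response: Plan C (20/3 is the largest).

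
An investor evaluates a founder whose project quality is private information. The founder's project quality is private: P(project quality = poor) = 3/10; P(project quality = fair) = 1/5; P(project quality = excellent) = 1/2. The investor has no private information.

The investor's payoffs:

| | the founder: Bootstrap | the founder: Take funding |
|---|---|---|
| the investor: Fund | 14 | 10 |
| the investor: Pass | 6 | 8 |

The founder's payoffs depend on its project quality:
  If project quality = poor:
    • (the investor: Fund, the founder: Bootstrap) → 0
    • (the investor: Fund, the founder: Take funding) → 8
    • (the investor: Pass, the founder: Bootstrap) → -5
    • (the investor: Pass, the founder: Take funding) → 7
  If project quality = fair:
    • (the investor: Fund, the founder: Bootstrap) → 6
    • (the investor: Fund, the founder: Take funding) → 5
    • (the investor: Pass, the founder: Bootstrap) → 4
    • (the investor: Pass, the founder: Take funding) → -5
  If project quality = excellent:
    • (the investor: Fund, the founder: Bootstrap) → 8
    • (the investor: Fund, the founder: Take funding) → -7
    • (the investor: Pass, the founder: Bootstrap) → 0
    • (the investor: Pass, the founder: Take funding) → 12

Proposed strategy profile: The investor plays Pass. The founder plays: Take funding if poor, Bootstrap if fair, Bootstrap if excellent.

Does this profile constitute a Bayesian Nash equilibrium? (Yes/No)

No

A profile is a BNE iff every type of every player is best-responding given beliefs about the other side.
The investor plays Pass: E[Pass] = 3/10·(8) + 1/5·(6) + 1/2·(6) = 33/5; E[Fund] = 64/5. Not best-responding. ✗
The founder (project quality poor), facing Pass: Bootstrap gives -5, Take funding gives 7. Proposed Take funding is best. ✓
The founder (project quality fair), facing Pass: Bootstrap gives 4, Take funding gives -5. Proposed Bootstrap is best. ✓
The founder (project quality excellent), facing Pass: Bootstrap gives 0, Take funding gives 12. Proposed Bootstrap is not best — profitable deviation exists. ✗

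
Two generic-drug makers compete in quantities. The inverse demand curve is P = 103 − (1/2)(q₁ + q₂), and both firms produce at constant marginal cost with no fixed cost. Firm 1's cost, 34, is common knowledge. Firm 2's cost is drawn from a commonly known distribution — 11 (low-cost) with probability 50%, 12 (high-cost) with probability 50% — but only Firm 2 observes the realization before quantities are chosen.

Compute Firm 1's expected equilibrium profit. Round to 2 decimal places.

480.50

Each type of Firm 2 best-responds to q₁; Firm 1 best-responds to the expected q₂ over Firm 2's types.
Firm 2 with cost c maximizes (103 − (1/2)(q₁+q₂) − c)·q₂, giving q₂(c) = (103 − c − (1/2)q₁).
E[c₂] = 0.5·11 + 0.5·12 = 11.5
Firm 1's FOC against E[q₂] yields q₁ = (103 − 2·34 + E[c₂])/(3/2) = (103 − 68 + 11.5)/(3/2) = 31.
E[P] = 103 − (1/2)·(q₁ + E[q₂]) = 49.5; Firm 1's expected profit = (E[P] − 34)·q₁ = (49.5 − 34)·31 = 480.5.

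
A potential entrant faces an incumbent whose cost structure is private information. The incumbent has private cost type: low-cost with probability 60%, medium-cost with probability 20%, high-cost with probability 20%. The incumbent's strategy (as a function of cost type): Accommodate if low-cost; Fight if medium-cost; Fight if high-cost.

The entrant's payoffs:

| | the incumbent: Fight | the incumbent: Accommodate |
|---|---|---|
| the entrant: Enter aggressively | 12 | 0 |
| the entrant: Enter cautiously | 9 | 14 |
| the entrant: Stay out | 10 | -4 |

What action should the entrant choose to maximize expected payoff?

Enter cautiously

Compute the entrant's expected payoff for each action, taking the expectation over the incumbent's type.
E[Enter aggressively] = 0.6·(0) + 0.2·(12) + 0.2·(12) = 4.8
E[Enter cautiously] = 0.6·(14) + 0.2·(9) + 0.2·(9) = 12
E[Stay out] = 0.6·(-4) + 0.2·(10) + 0.2·(10) = 1.6
Best response: Enter cautiously (12 is the largest).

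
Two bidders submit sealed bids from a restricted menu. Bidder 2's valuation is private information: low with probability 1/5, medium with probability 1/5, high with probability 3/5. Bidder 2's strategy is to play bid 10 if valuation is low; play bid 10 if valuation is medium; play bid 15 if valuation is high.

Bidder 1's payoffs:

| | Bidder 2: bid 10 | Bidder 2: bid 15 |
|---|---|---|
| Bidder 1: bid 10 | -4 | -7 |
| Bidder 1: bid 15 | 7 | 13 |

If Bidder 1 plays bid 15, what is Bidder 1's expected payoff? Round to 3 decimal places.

E[bid 15] = 1/5·7 + 1/5·7 + 3/5·13 = 7/5 + 7/5 + 39/5 = 53/5

10.600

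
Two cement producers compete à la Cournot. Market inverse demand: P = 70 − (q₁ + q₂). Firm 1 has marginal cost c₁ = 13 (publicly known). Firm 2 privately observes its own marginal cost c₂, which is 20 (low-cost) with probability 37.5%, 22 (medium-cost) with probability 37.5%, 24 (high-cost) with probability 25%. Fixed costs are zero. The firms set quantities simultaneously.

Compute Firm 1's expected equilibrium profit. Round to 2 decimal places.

Each type of Firm 2 best-responds to q₁; Firm 1 best-responds to the expected q₂ over Firm 2's types.
Firm 2 with cost c maximizes (70 − (q₁+q₂) − c)·q₂, giving q₂(c) = (70 − c − q₁)/2.
E[c₂] = 0.375·20 + 0.375·22 + 0.25·24 = 21.75
Firm 1's FOC against E[q₂] yields q₁ = (70 − 2·13 + E[c₂])/3 = (70 − 26 + 21.75)/3 = 21.9167.
E[P] = 70 − (q₁ + E[q₂]) = 34.9167; Firm 1's expected profit = (E[P] − 13)·q₁ = (34.9167 − 13)·21.9167 = 480.34.

480.34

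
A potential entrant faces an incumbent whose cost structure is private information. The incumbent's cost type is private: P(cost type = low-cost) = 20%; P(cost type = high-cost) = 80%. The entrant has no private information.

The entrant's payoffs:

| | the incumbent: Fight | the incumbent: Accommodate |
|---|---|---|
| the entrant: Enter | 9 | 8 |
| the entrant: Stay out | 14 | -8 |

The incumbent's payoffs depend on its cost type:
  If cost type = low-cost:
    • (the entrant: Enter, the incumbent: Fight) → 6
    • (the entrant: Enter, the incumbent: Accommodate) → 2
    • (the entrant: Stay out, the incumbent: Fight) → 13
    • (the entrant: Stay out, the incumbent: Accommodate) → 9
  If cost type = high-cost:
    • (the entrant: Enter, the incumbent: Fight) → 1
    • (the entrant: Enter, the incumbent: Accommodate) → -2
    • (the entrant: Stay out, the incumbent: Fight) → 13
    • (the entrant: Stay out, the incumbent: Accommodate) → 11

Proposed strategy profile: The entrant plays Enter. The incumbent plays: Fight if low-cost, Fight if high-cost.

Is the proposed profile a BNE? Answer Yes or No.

No

The entrant plays Enter: E[Enter] = 0.2·(9) + 0.8·(9) = 9; E[Stay out] = 14. Not best-responding. ✗
The incumbent (cost type low-cost), facing Enter: Fight gives 6, Accommodate gives 2. Proposed Fight is best. ✓
The incumbent (cost type high-cost), facing Enter: Fight gives 1, Accommodate gives -2. Proposed Fight is best. ✓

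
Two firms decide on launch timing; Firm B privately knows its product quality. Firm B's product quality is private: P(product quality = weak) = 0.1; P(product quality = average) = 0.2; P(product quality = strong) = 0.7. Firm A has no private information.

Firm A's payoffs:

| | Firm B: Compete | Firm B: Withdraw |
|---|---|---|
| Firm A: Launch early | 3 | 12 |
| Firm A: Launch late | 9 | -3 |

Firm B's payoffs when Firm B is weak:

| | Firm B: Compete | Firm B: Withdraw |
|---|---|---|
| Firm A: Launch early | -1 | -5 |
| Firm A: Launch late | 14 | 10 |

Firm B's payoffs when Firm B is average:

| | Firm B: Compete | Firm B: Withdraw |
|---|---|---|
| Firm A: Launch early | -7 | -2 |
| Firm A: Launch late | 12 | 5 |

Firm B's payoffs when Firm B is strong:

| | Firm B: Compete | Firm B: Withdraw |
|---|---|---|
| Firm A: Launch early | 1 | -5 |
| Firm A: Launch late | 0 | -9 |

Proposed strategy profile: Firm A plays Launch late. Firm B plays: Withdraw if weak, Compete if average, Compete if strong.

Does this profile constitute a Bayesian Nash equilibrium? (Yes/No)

No

Firm A plays Launch late: E[Launch late] = 0.1·(-3) + 0.2·(9) + 0.7·(9) = 7.8; E[Launch early] = 3.9. Best-responding. ✓
Firm B (product quality weak), facing Launch late: Compete gives 14, Withdraw gives 10. Proposed Withdraw is not best — profitable deviation exists. ✗
Firm B (product quality average), facing Launch late: Compete gives 12, Withdraw gives 5. Proposed Compete is best. ✓
Firm B (product quality strong), facing Launch late: Compete gives 0, Withdraw gives -9. Proposed Compete is best. ✓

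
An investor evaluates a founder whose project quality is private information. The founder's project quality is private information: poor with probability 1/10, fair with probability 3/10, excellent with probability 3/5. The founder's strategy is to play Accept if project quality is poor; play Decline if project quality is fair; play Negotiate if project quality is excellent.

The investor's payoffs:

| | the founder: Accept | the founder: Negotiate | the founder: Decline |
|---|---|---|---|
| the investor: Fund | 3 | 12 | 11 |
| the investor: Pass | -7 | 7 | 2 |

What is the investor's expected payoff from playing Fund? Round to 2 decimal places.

Take the expectation over the founder's project quality, weighting each type's action by its prior probability.
E[Fund] = 1/10·3 + 3/10·11 + 3/5·12 = 3/10 + 33/10 + 36/5 = 54/5

10.80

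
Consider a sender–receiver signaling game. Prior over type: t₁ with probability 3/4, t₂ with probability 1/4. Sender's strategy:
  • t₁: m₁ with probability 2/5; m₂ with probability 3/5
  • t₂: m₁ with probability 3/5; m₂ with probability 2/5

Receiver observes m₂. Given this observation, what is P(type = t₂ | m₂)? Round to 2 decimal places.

Apply Bayes' rule using the sender's strategy as the likelihood.
P(m₂) = (3/4)·(3/5) + (1/4)·(2/5) = 11/20
P(t₂ | m₂) = ((1/4)·(2/5)) / (11/20) = (1/10) / (11/20) = 2/11

0.18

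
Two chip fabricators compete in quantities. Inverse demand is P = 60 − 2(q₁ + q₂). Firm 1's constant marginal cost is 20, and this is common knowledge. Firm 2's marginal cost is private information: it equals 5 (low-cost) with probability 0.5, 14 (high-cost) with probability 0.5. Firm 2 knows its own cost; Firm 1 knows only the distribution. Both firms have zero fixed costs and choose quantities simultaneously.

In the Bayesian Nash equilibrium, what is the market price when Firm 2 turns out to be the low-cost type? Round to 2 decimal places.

27.58

Each type of Firm 2 best-responds to q₁; Firm 1 best-responds to the expected q₂ over Firm 2's types.
Firm 2 with cost c maximizes (60 − 2(q₁+q₂) − c)·q₂, giving q₂(c) = (60 − c − 2q₁)/4.
E[c₂] = 0.5·5 + 0.5·14 = 9.5
Firm 1's FOC against E[q₂] yields q₁ = (60 − 2·20 + E[c₂])/6 = (60 − 40 + 9.5)/6 = 4.91667.
q₂(low-cost) = 11.2917, so P = 60 − 2·(4.91667 + 11.2917) = 27.5833.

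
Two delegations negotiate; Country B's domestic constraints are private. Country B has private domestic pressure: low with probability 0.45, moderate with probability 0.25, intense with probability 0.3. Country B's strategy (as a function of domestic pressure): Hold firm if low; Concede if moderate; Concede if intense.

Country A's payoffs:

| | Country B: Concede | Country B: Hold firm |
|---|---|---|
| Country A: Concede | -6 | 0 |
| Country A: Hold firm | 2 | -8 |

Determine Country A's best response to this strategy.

Hold firm

E[Concede] = 0.45·(0) + 0.25·(-6) + 0.3·(-6) = -3.3
E[Hold firm] = 0.45·(-8) + 0.25·(2) + 0.3·(2) = -2.5
Best response: Hold firm (-2.5 is the largest).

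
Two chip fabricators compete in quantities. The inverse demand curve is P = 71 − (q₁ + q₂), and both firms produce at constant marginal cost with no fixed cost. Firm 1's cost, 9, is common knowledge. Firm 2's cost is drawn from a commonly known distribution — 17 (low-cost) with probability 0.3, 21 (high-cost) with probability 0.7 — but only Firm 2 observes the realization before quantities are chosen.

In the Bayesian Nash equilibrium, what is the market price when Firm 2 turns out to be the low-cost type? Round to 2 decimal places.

Each type of Firm 2 best-responds to q₁; Firm 1 best-responds to the expected q₂ over Firm 2's types.
Firm 2 with cost c maximizes (71 − (q₁+q₂) − c)·q₂, giving q₂(c) = (71 − c − q₁)/2.
E[c₂] = 0.3·17 + 0.7·21 = 19.8
Firm 1's FOC against E[q₂] yields q₁ = (71 − 2·9 + E[c₂])/3 = (71 − 18 + 19.8)/3 = 24.2667.
q₂(low-cost) = 14.8667, so P = 71 − (24.2667 + 14.8667) = 31.8667.

31.87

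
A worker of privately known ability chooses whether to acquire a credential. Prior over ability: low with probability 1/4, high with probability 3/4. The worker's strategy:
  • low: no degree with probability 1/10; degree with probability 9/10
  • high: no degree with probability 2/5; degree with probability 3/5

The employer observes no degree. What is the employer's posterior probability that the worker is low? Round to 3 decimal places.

0.077

P(no degree) = (1/4)·(1/10) + (3/4)·(2/5) = 13/40
P(low | no degree) = ((1/4)·(1/10)) / (13/40) = (1/40) / (13/40) = 1/13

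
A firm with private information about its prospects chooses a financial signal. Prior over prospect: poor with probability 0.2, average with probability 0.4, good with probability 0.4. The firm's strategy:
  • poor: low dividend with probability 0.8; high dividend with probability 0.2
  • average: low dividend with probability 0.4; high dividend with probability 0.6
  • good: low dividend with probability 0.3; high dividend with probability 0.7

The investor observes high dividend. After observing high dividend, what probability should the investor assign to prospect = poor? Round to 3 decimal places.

0.071

P(high dividend) = 0.2·0.2 + 0.4·0.6 + 0.4·0.7 = 0.56
P(poor | high dividend) = (0.2·0.2) / 0.56 = 0.04 / 0.56 = 0.0714286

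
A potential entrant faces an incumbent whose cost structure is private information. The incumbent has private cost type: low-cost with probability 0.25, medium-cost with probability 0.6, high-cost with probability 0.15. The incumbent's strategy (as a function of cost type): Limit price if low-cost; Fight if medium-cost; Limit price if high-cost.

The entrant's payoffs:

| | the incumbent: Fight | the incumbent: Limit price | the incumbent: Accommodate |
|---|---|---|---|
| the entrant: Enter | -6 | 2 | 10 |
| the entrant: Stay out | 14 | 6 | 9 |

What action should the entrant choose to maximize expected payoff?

Stay out

Compute the entrant's expected payoff for each action, taking the expectation over the incumbent's type.
E[Enter] = 0.25·(2) + 0.6·(-6) + 0.15·(2) = -2.8
E[Stay out] = 0.25·(6) + 0.6·(14) + 0.15·(6) = 10.8
Best response: Stay out (10.8 is the largest).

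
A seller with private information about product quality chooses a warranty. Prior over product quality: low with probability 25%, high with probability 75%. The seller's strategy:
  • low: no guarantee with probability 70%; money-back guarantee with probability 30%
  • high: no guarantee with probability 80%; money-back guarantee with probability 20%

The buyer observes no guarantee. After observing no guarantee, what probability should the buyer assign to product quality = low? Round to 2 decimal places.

0.23

Apply Bayes' rule using the sender's strategy as the likelihood.
P(no guarantee) = 0.25·0.7 + 0.75·0.8 = 0.775
P(low | no guarantee) = (0.25·0.7) / 0.775 = 0.175 / 0.775 = 0.225806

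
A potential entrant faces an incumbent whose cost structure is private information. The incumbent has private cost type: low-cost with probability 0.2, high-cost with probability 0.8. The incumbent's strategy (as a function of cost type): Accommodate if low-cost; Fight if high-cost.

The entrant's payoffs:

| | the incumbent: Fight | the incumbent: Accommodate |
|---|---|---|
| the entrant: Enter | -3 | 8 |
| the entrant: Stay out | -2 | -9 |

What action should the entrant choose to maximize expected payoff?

Compute the entrant's expected payoff for each action, taking the expectation over the incumbent's type.
E[Enter] = 0.2·(8) + 0.8·(-3) = -0.8
E[Stay out] = 0.2·(-9) + 0.8·(-2) = -3.4
Best response: Enter (-0.8 is the largest).

Enter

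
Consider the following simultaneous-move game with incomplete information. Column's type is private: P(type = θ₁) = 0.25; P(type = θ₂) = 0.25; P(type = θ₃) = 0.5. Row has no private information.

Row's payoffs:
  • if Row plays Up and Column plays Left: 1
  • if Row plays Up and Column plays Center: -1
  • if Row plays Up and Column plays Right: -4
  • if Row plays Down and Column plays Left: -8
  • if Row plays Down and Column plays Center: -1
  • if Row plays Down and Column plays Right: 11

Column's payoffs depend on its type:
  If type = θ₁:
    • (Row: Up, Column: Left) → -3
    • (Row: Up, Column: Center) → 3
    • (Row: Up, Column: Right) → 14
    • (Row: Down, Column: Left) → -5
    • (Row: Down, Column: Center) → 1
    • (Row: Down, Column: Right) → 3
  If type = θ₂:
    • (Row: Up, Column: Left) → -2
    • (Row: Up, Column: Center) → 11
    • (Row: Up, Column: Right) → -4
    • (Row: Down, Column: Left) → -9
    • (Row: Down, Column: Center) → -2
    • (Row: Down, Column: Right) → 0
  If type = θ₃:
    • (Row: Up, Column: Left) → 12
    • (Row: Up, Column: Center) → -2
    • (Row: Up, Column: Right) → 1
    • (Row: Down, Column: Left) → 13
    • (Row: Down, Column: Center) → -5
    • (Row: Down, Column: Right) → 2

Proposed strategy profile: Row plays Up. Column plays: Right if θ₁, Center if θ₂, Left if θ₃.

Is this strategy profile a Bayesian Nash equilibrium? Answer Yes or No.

Row plays Up: E[Up] = 0.25·(-4) + 0.25·(-1) + 0.5·(1) = -0.75; E[Down] = -1.5. Best-responding. ✓
Column (type θ₁), facing Up: Left gives -3, Center gives 3, Right gives 14. Proposed Right is best. ✓
Column (type θ₂), facing Up: Left gives -2, Center gives 11, Right gives -4. Proposed Center is best. ✓
Column (type θ₃), facing Up: Left gives 12, Center gives -2, Right gives 1. Proposed Left is best. ✓

Yes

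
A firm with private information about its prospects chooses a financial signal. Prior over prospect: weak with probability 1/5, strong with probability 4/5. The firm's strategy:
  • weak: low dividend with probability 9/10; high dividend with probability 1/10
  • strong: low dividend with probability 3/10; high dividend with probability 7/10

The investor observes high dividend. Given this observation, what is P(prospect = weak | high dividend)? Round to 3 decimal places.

Apply Bayes' rule using the sender's strategy as the likelihood.
P(high dividend) = (1/5)·(1/10) + (4/5)·(7/10) = 29/50
P(weak | high dividend) = ((1/5)·(1/10)) / (29/50) = (1/50) / (29/50) = 1/29

0.034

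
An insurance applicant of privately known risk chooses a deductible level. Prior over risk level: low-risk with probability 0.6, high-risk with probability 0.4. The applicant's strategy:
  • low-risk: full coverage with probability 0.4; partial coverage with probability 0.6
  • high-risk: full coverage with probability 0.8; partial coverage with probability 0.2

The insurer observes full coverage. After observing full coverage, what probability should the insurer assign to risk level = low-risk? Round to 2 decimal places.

P(full coverage) = 0.6·0.4 + 0.4·0.8 = 0.56
P(low-risk | full coverage) = (0.6·0.4) / 0.56 = 0.24 / 0.56 = 0.428571

0.43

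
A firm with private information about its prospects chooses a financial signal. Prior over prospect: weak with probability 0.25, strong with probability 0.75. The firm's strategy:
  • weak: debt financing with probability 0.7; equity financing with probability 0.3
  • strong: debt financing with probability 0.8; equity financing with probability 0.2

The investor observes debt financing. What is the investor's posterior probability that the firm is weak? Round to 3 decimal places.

P(debt financing) = 0.25·0.7 + 0.75·0.8 = 0.775
P(weak | debt financing) = (0.25·0.7) / 0.775 = 0.175 / 0.775 = 0.225806

0.226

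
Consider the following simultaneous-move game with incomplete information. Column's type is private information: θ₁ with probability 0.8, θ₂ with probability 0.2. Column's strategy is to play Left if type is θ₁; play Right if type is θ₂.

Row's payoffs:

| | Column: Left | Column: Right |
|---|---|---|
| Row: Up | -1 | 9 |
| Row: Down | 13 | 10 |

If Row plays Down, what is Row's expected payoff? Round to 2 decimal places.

12.40

E[Down] = 0.8·13 + 0.2·10 = 10.4 + 2 = 12.4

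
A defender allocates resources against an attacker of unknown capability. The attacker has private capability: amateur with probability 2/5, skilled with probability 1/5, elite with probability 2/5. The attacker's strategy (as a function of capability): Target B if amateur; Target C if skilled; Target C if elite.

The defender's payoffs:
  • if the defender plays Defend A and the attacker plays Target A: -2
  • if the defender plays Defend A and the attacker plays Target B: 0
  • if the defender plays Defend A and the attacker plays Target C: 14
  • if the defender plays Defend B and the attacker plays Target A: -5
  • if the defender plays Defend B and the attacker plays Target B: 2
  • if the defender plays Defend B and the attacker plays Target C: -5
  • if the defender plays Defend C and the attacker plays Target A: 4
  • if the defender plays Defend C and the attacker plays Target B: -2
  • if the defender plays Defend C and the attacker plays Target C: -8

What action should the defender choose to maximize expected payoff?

E[Defend A] = 2/5·(0) + 1/5·(14) + 2/5·(14) = 42/5
E[Defend B] = 2/5·(2) + 1/5·(-5) + 2/5·(-5) = -11/5
E[Defend C] = 2/5·(-2) + 1/5·(-8) + 2/5·(-8) = -28/5
Best response: Defend A (42/5 is the largest).

Defend A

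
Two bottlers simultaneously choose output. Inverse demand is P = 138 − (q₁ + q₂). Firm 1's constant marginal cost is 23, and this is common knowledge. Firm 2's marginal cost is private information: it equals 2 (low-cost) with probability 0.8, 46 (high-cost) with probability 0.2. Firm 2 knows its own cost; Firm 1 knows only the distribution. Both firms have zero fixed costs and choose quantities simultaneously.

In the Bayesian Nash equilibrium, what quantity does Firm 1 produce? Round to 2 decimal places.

Type-c best response for Firm 2: q₂(c) = (138 − c)/2 − q₁/2.
Firm 1 maximizes expected profit; its first-order condition is 138 − 2q₁ − E[q₂] − 23 = 0.
Substituting E[q₂] and solving: E[c₂] = 10.8, so q₁ = (138 − 2·23 + 10.8)/3 = 34.2667.

34.27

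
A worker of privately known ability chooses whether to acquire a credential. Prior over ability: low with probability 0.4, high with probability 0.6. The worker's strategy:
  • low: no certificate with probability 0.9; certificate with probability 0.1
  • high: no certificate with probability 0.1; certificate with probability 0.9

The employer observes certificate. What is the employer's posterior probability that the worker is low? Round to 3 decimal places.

P(certificate) = 0.4·0.1 + 0.6·0.9 = 0.58
P(low | certificate) = (0.4·0.1) / 0.58 = 0.04 / 0.58 = 0.0689655

0.069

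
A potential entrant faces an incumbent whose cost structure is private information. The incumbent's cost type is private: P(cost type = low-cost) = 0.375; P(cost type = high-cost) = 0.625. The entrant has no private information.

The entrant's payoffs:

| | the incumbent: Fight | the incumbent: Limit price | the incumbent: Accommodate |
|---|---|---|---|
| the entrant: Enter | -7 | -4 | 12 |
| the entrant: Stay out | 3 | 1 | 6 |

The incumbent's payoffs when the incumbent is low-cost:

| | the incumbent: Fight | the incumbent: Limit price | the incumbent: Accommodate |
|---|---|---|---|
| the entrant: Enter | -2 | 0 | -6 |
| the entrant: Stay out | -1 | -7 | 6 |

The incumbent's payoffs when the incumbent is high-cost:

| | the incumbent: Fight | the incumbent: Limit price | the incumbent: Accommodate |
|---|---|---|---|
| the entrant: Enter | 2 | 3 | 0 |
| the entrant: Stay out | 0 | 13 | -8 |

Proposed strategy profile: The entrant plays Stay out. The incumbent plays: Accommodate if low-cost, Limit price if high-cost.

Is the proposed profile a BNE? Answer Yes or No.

Yes

The entrant plays Stay out: E[Stay out] = 0.375·(6) + 0.625·(1) = 2.875; E[Enter] = 2. Best-responding. ✓
The incumbent (cost type low-cost), facing Stay out: Fight gives -1, Limit price gives -7, Accommodate gives 6. Proposed Accommodate is best. ✓
The incumbent (cost type high-cost), facing Stay out: Fight gives 0, Limit price gives 13, Accommodate gives -8. Proposed Limit price is best. ✓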